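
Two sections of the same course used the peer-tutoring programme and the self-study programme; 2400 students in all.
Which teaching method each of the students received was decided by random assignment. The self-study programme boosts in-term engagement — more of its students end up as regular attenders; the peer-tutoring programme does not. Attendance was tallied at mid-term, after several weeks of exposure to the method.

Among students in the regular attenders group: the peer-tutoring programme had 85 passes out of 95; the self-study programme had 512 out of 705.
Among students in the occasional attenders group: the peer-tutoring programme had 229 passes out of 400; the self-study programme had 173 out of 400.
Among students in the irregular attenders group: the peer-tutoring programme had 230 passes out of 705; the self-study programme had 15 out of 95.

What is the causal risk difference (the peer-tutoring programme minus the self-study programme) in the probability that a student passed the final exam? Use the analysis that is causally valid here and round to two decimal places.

The mid-term attendance-specific comparison favours the peer-tutoring programme throughout, but the pooled figures favour the self-study programme. The question is whether to condition on mid-term attendance.
Mid-term attendance is downstream of the teaching method. One should not condition on a consequence of treatment, so the overall rates are the right comparison.
The causal difference is the pooled difference: 0.453 − 0.583 = -0.130.

-0.13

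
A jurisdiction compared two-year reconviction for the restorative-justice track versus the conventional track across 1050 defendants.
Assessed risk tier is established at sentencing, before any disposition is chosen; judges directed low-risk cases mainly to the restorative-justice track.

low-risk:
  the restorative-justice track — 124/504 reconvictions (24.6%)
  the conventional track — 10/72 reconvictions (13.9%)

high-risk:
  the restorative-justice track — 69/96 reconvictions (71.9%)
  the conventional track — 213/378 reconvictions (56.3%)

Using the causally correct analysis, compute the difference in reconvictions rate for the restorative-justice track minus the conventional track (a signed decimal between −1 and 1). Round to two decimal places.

Nothing the disposition does changes assessed risk tier; the imbalance is an allocation artefact. With assessed risk tier also predicting the outcome, the pooled figure is confounded, and the within-stratum comparison is the causal one.
Adjusting over the population distribution of assessed risk tier: 0.549·(0.246−0.139) + 0.451·(0.719−0.563) = +0.129.

+0.13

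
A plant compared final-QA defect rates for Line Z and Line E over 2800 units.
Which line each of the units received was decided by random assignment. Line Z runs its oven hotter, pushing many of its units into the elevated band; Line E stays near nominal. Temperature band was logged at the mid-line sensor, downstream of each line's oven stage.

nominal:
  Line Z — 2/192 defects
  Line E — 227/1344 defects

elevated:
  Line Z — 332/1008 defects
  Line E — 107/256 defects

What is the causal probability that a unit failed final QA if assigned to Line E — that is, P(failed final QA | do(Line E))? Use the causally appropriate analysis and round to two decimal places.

The distribution of in-process temperature band is itself part of what the line does — it is an intermediate outcome. Holding it fixed would remove that part of the effect; the total effect is the pooled difference.
So P(outcome | do(Line E)) is just the pooled rate for Line E: 334/1600 = 0.209.

0.21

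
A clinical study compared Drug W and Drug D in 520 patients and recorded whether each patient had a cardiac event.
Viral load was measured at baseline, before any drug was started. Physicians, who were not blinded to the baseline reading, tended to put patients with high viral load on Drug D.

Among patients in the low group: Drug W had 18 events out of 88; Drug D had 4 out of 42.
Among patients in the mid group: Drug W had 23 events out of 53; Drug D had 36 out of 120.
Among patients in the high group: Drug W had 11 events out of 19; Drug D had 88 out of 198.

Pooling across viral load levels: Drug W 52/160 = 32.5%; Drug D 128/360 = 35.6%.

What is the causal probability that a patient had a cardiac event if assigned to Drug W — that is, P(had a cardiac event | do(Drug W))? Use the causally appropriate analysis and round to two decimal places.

Viral load satisfies the back-door criterion: it is not a descendant of the drug, and it blocks the spurious path from drug to outcome. Adjusting for it (i.e., using the within-viral load rates) gives the causal effect.
Standardising Drug W to the population viral load mix: 0.250·18/88 + 0.333·23/53 + 0.417·11/19 = 0.437.

0.44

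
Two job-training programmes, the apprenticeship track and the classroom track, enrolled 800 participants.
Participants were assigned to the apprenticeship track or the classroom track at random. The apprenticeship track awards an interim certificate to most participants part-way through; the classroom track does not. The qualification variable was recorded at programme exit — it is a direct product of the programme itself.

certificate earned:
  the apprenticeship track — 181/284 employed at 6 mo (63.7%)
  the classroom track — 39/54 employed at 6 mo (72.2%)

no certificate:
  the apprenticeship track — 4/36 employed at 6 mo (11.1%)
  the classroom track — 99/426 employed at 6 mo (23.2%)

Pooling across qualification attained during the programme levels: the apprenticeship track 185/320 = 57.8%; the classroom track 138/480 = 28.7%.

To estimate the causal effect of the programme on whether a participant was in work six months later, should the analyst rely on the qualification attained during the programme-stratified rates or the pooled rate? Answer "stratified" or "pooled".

The stratified and pooled comparisons disagree (the classroom track wins within each qualification attained during the programme; the apprenticeship track wins overall), so the answer turns on the causal role of qualification attained during the programme.
Qualification attained during the programme is recorded after the programme and is itself shifted by it — it sits on the causal path from programme to outcome. Conditioning on a mediator would strip out part of the effect we want; the pooled comparison gives the total causal effect.
Pooled: the apprenticeship track 57.8% vs the classroom track 28.7%; the apprenticeship track is higher overall.

pooled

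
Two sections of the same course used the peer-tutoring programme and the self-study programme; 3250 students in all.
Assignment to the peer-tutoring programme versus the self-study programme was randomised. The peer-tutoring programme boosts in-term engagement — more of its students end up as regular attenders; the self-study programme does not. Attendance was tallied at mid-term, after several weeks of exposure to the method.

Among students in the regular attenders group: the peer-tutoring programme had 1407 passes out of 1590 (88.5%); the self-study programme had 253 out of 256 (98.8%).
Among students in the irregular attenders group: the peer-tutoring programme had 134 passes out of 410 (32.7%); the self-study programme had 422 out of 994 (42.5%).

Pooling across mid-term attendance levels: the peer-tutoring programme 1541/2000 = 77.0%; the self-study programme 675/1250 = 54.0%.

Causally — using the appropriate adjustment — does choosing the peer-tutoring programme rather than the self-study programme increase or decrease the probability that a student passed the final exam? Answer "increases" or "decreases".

increases

Within every mid-term attendance level the self-study programme has the higher rate, yet pooled the peer-tutoring programme does — Simpson's reversal.
The distribution of mid-term attendance is itself part of what the teaching method does — it is an intermediate outcome. Holding it fixed would remove that part of the effect; the total effect is the pooled difference.
Pooled: the peer-tutoring programme 77.0% vs the self-study programme 54.0%; the peer-tutoring programme is higher overall.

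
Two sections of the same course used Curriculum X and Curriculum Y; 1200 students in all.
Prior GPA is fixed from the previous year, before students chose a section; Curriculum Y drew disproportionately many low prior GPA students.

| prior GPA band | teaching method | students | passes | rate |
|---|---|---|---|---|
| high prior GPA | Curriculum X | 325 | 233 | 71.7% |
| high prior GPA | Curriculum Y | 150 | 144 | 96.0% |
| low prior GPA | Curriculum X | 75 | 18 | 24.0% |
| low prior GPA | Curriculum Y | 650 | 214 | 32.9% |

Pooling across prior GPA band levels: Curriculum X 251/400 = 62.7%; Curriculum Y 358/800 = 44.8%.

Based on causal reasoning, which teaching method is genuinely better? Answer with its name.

Curriculum Y

The imbalance in prior GPA band arose from how students were allocated, not from anything the teaching method did; and prior GPA band independently affects the outcome. The pooled gap is confounded — condition on prior GPA band.
Within each level — high prior GPA: 71.7% vs 96.0%; low prior GPA: 24.0% vs 32.9% — Curriculum Y is higher every time.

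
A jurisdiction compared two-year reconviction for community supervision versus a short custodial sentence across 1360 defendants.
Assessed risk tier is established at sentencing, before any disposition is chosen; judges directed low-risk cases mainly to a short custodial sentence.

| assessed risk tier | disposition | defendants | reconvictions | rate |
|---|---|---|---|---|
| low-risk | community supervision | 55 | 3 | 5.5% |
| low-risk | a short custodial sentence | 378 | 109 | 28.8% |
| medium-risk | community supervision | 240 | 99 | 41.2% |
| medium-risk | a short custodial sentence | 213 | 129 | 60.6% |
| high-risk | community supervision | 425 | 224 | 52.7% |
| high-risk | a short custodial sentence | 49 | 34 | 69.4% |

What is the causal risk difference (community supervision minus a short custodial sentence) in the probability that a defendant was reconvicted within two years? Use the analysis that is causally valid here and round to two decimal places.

Assessed risk tier satisfies the back-door criterion: it is not a descendant of the disposition, and it blocks the spurious path from disposition to outcome. Adjusting for it (i.e., using the within-assessed risk tier rates) gives the causal effect.
Adjusting over the population distribution of assessed risk tier: 0.318·(0.055−0.288) + 0.333·(0.412−0.606) + 0.349·(0.527−0.694) = -0.197.

-0.20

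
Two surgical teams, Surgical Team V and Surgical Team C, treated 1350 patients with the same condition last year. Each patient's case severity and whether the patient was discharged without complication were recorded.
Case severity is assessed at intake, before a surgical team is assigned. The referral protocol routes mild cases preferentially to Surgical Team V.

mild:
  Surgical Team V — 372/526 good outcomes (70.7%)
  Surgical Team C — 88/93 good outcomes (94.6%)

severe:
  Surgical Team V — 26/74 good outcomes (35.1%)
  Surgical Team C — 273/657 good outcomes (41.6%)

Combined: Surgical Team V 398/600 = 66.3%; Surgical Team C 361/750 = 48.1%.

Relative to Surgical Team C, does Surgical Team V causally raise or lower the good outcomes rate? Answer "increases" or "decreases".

The stratified and pooled comparisons disagree (Surgical Team C wins within each case severity; Surgical Team V wins overall), so the answer turns on the causal role of case severity.
Case severity is set before the surgical team has any effect — it is not caused by the surgical team — and it independently drives the outcome. That makes it a confounder, so the causal comparison is within case severity levels.
Within each level — mild: 70.7% vs 94.6%; severe: 35.1% vs 41.6% — Surgical Team C is higher every time.

decreases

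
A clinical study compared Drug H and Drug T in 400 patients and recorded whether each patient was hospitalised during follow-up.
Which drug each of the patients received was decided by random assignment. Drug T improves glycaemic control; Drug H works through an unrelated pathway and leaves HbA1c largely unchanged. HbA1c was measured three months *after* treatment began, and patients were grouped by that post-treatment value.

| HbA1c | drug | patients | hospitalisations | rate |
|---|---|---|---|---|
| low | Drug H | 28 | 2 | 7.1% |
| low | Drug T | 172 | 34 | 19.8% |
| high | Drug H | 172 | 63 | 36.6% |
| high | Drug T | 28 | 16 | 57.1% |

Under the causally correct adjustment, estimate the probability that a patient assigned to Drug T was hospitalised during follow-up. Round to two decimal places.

The stratified and pooled comparisons disagree (Drug H wins within each HbA1c; Drug T wins overall), so the answer turns on the causal role of HbA1c.
The distribution of HbA1c is itself part of what the drug does — it is an intermediate outcome. Holding it fixed would remove that part of the effect; the total effect is the pooled difference.
So P(outcome | do(Drug T)) is just the pooled rate for Drug T: 50/200 = 0.250.

0.25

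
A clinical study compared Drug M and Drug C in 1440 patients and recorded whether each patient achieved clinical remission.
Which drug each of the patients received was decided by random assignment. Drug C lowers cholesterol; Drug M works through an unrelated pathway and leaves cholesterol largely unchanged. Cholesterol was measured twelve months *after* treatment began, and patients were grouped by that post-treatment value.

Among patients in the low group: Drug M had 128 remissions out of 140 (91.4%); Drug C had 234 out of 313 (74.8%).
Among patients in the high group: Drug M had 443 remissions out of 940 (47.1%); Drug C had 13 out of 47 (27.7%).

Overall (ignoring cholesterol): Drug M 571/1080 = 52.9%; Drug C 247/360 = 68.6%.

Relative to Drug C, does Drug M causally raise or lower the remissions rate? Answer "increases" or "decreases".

The cholesterol-specific comparison favours Drug M throughout, but the pooled figures favour Drug C. The question is whether to condition on cholesterol.
Cholesterol is downstream of the drug. One should not condition on a consequence of treatment, so the overall rates are the right comparison.
Pooled: Drug M 52.9% vs Drug C 68.6%; Drug C is higher overall.

decreases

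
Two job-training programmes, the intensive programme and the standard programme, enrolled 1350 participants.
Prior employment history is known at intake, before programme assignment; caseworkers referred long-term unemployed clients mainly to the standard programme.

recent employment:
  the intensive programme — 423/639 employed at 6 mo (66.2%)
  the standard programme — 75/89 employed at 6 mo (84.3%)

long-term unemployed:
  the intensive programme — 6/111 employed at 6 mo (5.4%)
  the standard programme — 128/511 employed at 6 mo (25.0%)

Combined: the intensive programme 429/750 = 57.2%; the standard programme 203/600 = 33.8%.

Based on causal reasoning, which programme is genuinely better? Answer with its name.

The stratified and pooled comparisons disagree (the standard programme wins within each prior employment history; the intensive programme wins overall), so the answer turns on the causal role of prior employment history.
Prior employment history satisfies the back-door criterion: it is not a descendant of the programme, and it blocks the spurious path from programme to outcome. Adjusting for it (i.e., using the within-prior employment history rates) gives the causal effect.
Within each level — recent employment: 66.2% vs 84.3%; long-term unemployed: 5.4% vs 25.0% — the standard programme is higher every time.

the standard programme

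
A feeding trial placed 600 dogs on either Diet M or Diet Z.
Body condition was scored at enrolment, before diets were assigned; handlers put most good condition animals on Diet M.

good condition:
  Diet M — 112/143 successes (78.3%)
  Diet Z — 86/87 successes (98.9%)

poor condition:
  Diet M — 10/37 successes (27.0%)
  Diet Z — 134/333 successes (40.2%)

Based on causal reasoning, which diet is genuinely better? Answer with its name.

Diet Z

Starting body condition differs across diets for reasons unrelated to any effect of the diet itself, and it separately predicts the outcome — a classic confounder. We must compare within starting body condition levels.
Within each level — good condition: 78.3% vs 98.9%; poor condition: 27.0% vs 40.2% — Diet Z is higher every time.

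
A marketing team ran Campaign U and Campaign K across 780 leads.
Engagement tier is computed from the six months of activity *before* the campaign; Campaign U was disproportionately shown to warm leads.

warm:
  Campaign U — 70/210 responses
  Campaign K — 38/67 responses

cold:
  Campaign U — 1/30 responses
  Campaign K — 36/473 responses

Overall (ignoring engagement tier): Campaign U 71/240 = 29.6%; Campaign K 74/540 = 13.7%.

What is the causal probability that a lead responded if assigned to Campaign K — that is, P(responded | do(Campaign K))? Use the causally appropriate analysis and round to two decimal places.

0.25

Campaign K is higher inside every engagement tier stratum but Campaign U is higher in aggregate. Whether to stratify depends on how engagement tier relates to the campaign.
Engagement tier is set before the campaign has any effect — it is not caused by the campaign — and it independently drives the outcome. That makes it a confounder, so the causal comparison is within engagement tier levels.
Standardising Campaign K to the population engagement tier mix: 0.355·38/67 + 0.645·36/473 = 0.250.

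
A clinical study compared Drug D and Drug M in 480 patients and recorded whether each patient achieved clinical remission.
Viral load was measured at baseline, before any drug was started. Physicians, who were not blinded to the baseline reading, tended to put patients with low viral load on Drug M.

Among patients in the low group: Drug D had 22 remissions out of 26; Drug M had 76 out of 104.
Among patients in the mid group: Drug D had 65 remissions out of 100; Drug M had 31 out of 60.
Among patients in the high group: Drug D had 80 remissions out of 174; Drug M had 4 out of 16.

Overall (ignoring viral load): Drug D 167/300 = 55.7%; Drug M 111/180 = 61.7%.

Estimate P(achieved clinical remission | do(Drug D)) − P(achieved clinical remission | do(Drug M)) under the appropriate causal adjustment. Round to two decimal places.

Drug D is higher inside every viral load stratum but Drug M is higher in aggregate. Whether to stratify depends on how viral load relates to the drug.
Since viral load is a pre-existing factor (not a product of the drug) and it affects the outcome on its own, it is a confounder. The stratified rates, not the pooled rate, identify the causal effect.
Adjusting over the population distribution of viral load: 0.271·(0.846−0.731) + 0.333·(0.650−0.517) + 0.396·(0.460−0.250) = +0.159.

+0.16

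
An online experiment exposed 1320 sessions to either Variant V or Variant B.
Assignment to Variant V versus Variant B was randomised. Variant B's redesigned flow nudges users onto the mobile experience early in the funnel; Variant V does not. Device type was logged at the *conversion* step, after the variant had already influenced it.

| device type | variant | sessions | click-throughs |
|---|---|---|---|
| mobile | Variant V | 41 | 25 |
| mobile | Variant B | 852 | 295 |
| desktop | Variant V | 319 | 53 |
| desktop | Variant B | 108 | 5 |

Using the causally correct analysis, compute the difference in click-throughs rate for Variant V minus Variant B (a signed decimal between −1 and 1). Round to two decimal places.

-0.10

The stratified and pooled comparisons disagree (Variant V wins within each device type; Variant B wins overall), so the answer turns on the causal role of device type.
Device type here is a post-treatment variable shaped by the variant; conditioning on it would introduce bias rather than remove it. The overall comparison is the causal one.
The causal difference is the pooled difference: 0.217 − 0.312 = -0.096.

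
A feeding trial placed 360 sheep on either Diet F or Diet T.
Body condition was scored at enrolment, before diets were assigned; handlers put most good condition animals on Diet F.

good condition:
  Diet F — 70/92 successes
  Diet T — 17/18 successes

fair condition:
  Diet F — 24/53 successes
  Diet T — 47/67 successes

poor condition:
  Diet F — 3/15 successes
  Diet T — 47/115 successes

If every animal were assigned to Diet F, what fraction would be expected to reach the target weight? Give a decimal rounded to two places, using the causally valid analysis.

0.46

The starting body condition-specific comparison favours Diet T throughout, but the pooled figures favour Diet F. The question is whether to condition on starting body condition.
Since starting body condition is a pre-existing factor (not a product of the diet) and it affects the outcome on its own, it is a confounder. The stratified rates, not the pooled rate, identify the causal effect.
Standardising Diet F to the population starting body condition mix: 0.306·70/92 + 0.333·24/53 + 0.361·3/15 = 0.456.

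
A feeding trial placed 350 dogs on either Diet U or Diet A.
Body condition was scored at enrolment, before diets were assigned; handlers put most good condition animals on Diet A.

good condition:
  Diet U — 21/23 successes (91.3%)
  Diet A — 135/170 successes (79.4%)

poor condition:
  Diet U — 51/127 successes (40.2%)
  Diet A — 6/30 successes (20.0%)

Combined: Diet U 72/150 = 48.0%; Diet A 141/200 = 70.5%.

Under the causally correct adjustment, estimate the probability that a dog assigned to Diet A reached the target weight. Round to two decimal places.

Starting body condition is set before the diet has any effect — it is not caused by the diet — and it independently drives the outcome. That makes it a confounder, so the causal comparison is within starting body condition levels.
Standardising Diet A to the population starting body condition mix: 0.551·135/170 + 0.449·6/30 = 0.528.

0.53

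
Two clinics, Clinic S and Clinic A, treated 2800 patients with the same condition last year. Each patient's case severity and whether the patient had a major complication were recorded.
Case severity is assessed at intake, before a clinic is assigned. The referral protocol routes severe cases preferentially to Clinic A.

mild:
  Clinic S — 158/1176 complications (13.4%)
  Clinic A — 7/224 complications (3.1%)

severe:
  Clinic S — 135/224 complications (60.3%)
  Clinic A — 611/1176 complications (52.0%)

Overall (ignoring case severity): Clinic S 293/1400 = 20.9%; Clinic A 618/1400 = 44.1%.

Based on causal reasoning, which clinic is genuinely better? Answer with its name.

Here case severity is a common cause — it drives both which clinic a case falls under and the outcome. The crude comparison mixes populations; the stratum-specific rates are the causally relevant ones.
Within each level — mild: 13.4% vs 3.1%; severe: 60.3% vs 52.0% — Clinic A is lower every time.

Clinic A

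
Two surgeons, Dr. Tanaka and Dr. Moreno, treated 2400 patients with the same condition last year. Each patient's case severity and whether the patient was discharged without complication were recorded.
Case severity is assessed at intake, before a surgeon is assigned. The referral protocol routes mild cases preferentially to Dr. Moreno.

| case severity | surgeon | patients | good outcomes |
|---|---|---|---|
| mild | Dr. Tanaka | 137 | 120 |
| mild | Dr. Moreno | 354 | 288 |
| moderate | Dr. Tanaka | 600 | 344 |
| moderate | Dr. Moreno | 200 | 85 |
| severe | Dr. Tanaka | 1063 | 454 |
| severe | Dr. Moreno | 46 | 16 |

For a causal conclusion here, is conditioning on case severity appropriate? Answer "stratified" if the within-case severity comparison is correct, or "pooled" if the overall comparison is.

stratified

Case severity differs across surgeons for reasons unrelated to any effect of the surgeon itself, and it separately predicts the outcome — a classic confounder. We must compare within case severity levels.
Within each level — mild: 87.6% vs 81.4%; moderate: 57.3% vs 42.5%; severe: 42.7% vs 34.8% — Dr. Tanaka is higher every time.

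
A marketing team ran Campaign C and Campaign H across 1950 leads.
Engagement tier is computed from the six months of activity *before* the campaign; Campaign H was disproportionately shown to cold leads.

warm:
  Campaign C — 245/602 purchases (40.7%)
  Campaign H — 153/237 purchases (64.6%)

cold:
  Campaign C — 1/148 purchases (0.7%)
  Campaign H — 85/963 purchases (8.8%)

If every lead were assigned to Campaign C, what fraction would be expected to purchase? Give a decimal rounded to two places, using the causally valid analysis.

The engagement tier-specific comparison favours Campaign H throughout, but the pooled figures favour Campaign C. The question is whether to condition on engagement tier.
Nothing the campaign does changes engagement tier; the imbalance is an allocation artefact. With engagement tier also predicting the outcome, the pooled figure is confounded, and the within-stratum comparison is the causal one.
Standardising Campaign C to the population engagement tier mix: 0.430·245/602 + 0.570·1/148 = 0.179.

0.18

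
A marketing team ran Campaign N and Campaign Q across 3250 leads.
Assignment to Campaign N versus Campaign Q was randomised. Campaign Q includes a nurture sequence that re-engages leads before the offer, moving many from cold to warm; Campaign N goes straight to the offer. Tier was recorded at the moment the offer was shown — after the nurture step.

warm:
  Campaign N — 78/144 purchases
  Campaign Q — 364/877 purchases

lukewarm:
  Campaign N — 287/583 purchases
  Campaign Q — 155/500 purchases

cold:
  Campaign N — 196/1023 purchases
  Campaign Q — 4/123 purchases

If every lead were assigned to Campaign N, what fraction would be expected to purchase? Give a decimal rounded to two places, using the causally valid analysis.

0.32

The stratified and pooled comparisons disagree (Campaign N wins within each engagement tier; Campaign Q wins overall), so the answer turns on the causal role of engagement tier.
Stratifying would compare campaigns among leads the campaigns themselves sorted into engagement tier groups — a form of selection on an intermediate. The unconditioned pooled rates give the total causal effect.
So P(outcome | do(Campaign N)) is just the pooled rate for Campaign N: 561/1750 = 0.321.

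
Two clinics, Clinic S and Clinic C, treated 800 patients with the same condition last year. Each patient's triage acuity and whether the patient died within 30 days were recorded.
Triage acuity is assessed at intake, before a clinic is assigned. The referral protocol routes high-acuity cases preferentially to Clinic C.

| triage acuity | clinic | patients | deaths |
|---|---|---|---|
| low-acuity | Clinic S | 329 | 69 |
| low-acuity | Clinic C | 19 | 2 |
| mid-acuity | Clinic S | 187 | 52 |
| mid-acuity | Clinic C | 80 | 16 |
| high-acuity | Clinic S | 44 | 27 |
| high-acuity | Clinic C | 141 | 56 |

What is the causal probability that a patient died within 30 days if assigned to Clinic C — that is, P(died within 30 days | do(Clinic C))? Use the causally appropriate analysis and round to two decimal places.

0.20

The triage acuity-specific comparison favours Clinic C throughout, but the pooled figures favour Clinic S. The question is whether to condition on triage acuity.
Here triage acuity is a common cause — it drives both which clinic a case falls under and the outcome. The crude comparison mixes populations; the stratum-specific rates are the causally relevant ones.
Standardising Clinic C to the population triage acuity mix: 0.435·2/19 + 0.334·16/80 + 0.231·56/141 = 0.204.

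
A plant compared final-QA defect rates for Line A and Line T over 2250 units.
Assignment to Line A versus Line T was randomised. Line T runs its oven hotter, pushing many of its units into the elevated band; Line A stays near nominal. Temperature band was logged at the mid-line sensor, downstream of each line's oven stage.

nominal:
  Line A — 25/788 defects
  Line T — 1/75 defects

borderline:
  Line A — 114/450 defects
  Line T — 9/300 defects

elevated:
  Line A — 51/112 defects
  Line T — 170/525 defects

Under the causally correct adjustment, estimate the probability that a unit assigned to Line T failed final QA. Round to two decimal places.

0.20

In-process temperature band lies on the pathway line → in-process temperature band → outcome, so adjusting for it blocks the indirect effect. For the total causal effect of line, use the unadjusted pooled rates.
So P(outcome | do(Line T)) is just the pooled rate for Line T: 180/900 = 0.200.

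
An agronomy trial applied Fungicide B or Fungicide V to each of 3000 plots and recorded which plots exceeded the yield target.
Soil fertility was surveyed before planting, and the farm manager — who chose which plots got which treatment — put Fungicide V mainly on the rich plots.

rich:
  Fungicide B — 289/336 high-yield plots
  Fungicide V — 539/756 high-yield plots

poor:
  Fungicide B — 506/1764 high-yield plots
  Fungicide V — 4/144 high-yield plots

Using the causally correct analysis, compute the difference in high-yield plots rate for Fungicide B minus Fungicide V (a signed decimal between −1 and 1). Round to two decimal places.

Fungicide B is higher inside every soil fertility stratum but Fungicide V is higher in aggregate. Whether to stratify depends on how soil fertility relates to the fungicide.
The imbalance in soil fertility arose from how plots were allocated, not from anything the fungicide did; and soil fertility independently affects the outcome. The pooled gap is confounded — condition on soil fertility.
Adjusting over the population distribution of soil fertility: 0.364·(0.860−0.713) + 0.636·(0.287−0.028) = +0.218.

+0.22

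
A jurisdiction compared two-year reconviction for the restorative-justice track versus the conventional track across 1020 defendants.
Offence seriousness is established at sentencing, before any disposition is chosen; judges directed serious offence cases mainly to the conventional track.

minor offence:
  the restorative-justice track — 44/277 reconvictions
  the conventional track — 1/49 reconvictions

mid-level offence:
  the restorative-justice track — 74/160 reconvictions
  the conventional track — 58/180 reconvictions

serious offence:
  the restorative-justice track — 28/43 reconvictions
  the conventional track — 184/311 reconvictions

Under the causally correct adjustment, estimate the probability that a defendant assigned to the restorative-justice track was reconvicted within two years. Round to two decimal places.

the conventional track is lower inside every offence seriousness stratum but the restorative-justice track is lower in aggregate. Whether to stratify depends on how offence seriousness relates to the disposition.
Offence seriousness satisfies the back-door criterion: it is not a descendant of the disposition, and it blocks the spurious path from disposition to outcome. Adjusting for it (i.e., using the within-offence seriousness rates) gives the causal effect.
Standardising the restorative-justice track to the population offence seriousness mix: 0.320·44/277 + 0.333·74/160 + 0.347·28/43 = 0.431.

0.43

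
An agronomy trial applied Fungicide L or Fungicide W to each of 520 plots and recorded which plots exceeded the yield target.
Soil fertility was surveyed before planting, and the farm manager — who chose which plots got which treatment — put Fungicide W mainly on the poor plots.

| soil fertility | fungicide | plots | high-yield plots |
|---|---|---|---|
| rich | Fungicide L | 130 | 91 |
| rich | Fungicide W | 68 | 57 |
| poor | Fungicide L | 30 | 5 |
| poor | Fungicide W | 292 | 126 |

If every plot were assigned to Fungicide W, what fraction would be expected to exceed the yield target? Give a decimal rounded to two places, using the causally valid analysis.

0.59

Soil fertility is set before the fungicide has any effect — it is not caused by the fungicide — and it independently drives the outcome. That makes it a confounder, so the causal comparison is within soil fertility levels.
Standardising Fungicide W to the population soil fertility mix: 0.381·57/68 + 0.619·126/292 = 0.586.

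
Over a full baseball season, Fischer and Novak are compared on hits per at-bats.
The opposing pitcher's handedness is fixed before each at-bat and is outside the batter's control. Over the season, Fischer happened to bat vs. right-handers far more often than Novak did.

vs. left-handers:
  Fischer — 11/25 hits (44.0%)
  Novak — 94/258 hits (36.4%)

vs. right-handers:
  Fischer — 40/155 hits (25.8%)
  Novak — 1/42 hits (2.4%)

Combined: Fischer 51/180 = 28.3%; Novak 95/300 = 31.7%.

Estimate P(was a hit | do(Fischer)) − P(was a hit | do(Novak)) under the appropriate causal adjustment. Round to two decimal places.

Since pitcher handedness is a pre-existing factor (not a product of the player) and it affects the outcome on its own, it is a confounder. The stratified rates, not the pooled rate, identify the causal effect.
Adjusting over the population distribution of pitcher handedness: 0.590·(0.440−0.364) + 0.410·(0.258−0.024) = +0.141.

+0.14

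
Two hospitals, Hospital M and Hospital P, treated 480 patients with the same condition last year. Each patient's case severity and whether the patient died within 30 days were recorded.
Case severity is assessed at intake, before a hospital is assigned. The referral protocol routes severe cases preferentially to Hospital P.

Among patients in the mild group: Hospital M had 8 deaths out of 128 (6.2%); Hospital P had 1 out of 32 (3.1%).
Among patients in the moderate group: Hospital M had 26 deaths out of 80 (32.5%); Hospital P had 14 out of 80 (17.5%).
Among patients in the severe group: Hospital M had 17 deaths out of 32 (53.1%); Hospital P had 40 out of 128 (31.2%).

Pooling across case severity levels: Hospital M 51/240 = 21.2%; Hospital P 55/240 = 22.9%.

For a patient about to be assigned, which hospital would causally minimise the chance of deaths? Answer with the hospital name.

Hospital P

Nothing the hospital does changes case severity; the imbalance is an allocation artefact. With case severity also predicting the outcome, the pooled figure is confounded, and the within-stratum comparison is the causal one.
Within each level — mild: 6.2% vs 3.1%; moderate: 32.5% vs 17.5%; severe: 53.1% vs 31.2% — Hospital P is lower every time.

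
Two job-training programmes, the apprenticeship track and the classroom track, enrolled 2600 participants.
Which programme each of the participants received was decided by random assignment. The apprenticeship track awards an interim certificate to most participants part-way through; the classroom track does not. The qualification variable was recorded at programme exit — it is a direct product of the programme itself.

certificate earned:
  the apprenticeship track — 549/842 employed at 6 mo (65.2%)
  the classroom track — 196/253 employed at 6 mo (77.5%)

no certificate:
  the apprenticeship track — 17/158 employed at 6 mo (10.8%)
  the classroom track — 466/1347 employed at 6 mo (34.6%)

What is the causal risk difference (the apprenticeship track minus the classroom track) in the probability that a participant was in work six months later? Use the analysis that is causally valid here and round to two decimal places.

The stratified and pooled comparisons disagree (the classroom track wins within each qualification attained during the programme; the apprenticeship track wins overall), so the answer turns on the causal role of qualification attained during the programme.
Qualification attained during the programme here is a post-treatment variable shaped by the programme; conditioning on it would introduce bias rather than remove it. The overall comparison is the causal one.
The causal difference is the pooled difference: 0.566 − 0.414 = +0.152.

+0.15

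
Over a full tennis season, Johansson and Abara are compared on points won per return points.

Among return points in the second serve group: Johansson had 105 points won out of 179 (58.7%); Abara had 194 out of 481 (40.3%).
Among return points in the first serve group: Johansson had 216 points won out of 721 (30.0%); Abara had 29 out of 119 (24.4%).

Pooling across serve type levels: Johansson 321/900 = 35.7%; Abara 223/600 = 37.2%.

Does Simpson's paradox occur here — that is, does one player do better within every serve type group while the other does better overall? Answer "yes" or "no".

yes

Within each serve type level (second serve 58.7% vs 40.3%; first serve 30.0% vs 24.4%), Johansson has the higher rate every time. Pooled: 35.7% vs 37.2% — Abara has the higher rate overall. The two comparisons disagree.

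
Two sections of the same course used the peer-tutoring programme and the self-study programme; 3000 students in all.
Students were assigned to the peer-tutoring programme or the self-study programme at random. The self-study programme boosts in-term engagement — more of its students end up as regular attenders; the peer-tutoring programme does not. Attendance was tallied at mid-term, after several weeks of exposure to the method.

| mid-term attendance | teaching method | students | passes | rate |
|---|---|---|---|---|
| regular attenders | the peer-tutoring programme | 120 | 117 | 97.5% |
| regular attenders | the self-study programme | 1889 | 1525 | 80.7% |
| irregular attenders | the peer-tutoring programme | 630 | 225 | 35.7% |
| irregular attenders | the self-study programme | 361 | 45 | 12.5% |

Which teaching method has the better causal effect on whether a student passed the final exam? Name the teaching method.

the self-study programme

The stratified and pooled comparisons disagree (the peer-tutoring programme wins within each mid-term attendance; the self-study programme wins overall), so the answer turns on the causal role of mid-term attendance.
The distribution of mid-term attendance is itself part of what the teaching method does — it is an intermediate outcome. Holding it fixed would remove that part of the effect; the total effect is the pooled difference.
Pooled: the peer-tutoring programme 45.6% vs the self-study programme 69.8%; the self-study programme is higher overall.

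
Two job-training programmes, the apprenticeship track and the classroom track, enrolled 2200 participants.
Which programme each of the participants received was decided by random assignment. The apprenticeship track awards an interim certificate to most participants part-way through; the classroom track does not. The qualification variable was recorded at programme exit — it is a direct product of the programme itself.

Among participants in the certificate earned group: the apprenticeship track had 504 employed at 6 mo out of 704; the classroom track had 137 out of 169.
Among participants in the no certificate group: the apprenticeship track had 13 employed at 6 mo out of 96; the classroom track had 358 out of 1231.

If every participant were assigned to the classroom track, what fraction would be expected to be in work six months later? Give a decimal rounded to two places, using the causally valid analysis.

0.35

The qualification attained during the programme-specific comparison favours the classroom track throughout, but the pooled figures favour the apprenticeship track. The question is whether to condition on qualification attained during the programme.
Qualification attained during the programme is downstream of the programme. One should not condition on a consequence of treatment, so the overall rates are the right comparison.
So P(outcome | do(the classroom track)) is just the pooled rate for the classroom track: 495/1400 = 0.354.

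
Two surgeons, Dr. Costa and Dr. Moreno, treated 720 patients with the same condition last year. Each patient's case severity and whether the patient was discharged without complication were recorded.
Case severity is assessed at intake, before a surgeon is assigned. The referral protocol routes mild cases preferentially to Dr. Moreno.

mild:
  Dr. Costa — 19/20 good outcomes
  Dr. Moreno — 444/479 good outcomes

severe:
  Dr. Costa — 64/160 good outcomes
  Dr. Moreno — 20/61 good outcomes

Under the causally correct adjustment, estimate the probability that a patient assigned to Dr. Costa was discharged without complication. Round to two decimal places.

Case severity differs across surgeons for reasons unrelated to any effect of the surgeon itself, and it separately predicts the outcome — a classic confounder. We must compare within case severity levels.
Standardising Dr. Costa to the population case severity mix: 0.693·19/20 + 0.307·64/160 = 0.781.

0.78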